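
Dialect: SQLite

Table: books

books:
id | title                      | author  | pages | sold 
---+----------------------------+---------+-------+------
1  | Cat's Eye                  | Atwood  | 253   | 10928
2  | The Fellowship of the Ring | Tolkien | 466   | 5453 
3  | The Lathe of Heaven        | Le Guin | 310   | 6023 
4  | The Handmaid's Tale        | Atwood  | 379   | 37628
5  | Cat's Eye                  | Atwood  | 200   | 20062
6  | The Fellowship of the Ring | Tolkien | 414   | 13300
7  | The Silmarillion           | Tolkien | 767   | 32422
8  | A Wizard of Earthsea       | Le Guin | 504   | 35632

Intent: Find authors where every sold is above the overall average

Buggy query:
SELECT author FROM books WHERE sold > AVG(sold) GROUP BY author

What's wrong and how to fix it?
Bug: WHERE evaluates per row before aggregation, so AVG() is unavailable

Fix: Use a subquery for AVG and a HAVING MIN(...) filter so the condition holds for every row in the group

Corrected query:
SELECT author FROM books GROUP BY author HAVING MIN(sold) > (SELECT AVG(sold) FROM books)

Result:
(no rows)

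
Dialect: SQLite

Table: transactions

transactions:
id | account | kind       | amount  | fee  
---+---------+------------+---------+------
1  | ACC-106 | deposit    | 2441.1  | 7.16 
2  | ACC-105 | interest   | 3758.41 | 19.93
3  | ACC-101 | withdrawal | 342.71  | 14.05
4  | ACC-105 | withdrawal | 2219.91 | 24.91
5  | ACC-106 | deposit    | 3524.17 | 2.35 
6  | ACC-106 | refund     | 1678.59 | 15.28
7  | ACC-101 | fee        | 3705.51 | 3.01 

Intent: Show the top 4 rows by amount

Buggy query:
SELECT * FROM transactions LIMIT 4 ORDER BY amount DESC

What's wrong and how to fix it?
Bug: ORDER BY cannot follow LIMIT; LIMIT is the final clause

Fix: Sort with ORDER BY, then apply LIMIT

Corrected query:
SELECT * FROM transactions ORDER BY amount DESC LIMIT 4

Result:
id | account | kind     | amount  | fee  
---+---------+----------+---------+------
2  | ACC-105 | interest | 3758.41 | 19.93
7  | ACC-101 | fee      | 3705.51 | 3.01 
5  | ACC-106 | deposit  | 3524.17 | 2.35 
1  | ACC-106 | deposit  | 2441.1  | 7.16 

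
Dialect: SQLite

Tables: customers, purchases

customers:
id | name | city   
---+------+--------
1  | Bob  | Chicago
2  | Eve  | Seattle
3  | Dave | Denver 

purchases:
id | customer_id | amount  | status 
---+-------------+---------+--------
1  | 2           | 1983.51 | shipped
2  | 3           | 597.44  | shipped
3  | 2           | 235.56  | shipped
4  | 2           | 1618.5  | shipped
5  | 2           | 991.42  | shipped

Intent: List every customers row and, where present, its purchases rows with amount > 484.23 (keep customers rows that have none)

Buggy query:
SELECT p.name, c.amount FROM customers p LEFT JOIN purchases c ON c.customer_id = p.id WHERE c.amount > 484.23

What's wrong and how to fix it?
Bug: Filtering c.amount in WHERE discards the NULL rows produced by LEFT JOIN, turning it into an inner join

Fix: Move the right-table condition into the ON clause so unmatched parents are kept

Corrected query:
SELECT p.name, c.amount FROM customers p LEFT JOIN purchases c ON c.customer_id = p.id AND c.amount > 484.23

Result:
name | amount 
-----+--------
Bob  | NULL   
Eve  | 991.42 
Eve  | 1618.5 
Eve  | 1983.51
Dave | 597.44 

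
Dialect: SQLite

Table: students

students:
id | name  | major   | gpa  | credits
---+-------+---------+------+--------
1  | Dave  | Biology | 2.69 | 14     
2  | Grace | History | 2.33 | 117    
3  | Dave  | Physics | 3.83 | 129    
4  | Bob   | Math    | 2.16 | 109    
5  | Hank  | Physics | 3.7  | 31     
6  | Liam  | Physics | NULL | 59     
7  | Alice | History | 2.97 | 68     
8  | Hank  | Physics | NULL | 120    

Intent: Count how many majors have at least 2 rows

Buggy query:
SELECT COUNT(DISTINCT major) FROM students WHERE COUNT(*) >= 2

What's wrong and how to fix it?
Bug: COUNT(*) cannot appear in WHERE; the per-group count doesn't exist yet

Fix: Use a subquery that GROUPs and filters with HAVING, then count its rows

Corrected query:
SELECT COUNT(*) FROM (SELECT major FROM students GROUP BY major HAVING COUNT(*) >= 2)

Result:
COUNT(*)
--------
2       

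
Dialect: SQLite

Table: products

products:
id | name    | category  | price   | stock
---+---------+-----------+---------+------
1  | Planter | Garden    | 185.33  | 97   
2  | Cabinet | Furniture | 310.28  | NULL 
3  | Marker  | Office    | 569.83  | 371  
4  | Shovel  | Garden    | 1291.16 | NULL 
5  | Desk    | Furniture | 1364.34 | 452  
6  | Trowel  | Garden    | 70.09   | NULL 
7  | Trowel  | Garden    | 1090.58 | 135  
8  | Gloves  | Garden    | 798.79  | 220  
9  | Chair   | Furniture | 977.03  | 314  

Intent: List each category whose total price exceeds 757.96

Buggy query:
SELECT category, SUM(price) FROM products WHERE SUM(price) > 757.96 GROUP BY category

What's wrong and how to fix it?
Bug: WHERE runs before GROUP BY, so aggregates aren't available there

Fix: Move the aggregate condition to a HAVING clause

Corrected query:
SELECT category, SUM(price) FROM products GROUP BY category HAVING SUM(price) > 757.96

Result:
category  | SUM(price)
----------+-----------
Furniture | 2651.65   
Garden    | 3435.95   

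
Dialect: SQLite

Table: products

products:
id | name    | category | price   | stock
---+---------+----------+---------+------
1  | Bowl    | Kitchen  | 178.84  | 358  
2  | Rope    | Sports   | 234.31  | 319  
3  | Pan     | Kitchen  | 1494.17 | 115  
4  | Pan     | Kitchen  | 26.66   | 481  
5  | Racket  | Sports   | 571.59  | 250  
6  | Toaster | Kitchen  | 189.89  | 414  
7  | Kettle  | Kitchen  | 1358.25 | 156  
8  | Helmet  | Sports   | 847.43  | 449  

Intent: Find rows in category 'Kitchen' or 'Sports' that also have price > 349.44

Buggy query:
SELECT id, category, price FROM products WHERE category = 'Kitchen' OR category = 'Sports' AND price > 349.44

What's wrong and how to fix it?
Bug: AND binds tighter than OR, so this parses as category = 'Kitchen' OR (category = 'Sports' AND price > 349.44)

Fix: Add parentheses around the OR so the AND applies to both alternatives

Corrected query:
SELECT id, category, price FROM products WHERE (category = 'Kitchen' OR category = 'Sports') AND price > 349.44

Result:
id | category | price  
---+----------+--------
3  | Kitchen  | 1494.17
5  | Sports   | 571.59 
7  | Kitchen  | 1358.25
8  | Sports   | 847.43 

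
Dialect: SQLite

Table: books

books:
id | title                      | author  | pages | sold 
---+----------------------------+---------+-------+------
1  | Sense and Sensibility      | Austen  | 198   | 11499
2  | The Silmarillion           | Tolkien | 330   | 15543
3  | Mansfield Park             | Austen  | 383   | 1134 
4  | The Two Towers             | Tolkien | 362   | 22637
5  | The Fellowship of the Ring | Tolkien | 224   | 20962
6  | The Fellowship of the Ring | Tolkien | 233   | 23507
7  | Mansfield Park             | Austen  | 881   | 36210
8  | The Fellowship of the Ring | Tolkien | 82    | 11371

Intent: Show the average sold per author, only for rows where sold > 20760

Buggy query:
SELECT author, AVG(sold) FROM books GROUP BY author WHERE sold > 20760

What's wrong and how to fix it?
Bug: WHERE cannot follow GROUP BY

Fix: Move the WHERE clause before GROUP BY

Corrected query:
SELECT author, AVG(sold) FROM books WHERE sold > 20760 GROUP BY author

Result:
author  | AVG(sold)   
--------+-------------
Austen  | 36210       
Tolkien | 22368.666667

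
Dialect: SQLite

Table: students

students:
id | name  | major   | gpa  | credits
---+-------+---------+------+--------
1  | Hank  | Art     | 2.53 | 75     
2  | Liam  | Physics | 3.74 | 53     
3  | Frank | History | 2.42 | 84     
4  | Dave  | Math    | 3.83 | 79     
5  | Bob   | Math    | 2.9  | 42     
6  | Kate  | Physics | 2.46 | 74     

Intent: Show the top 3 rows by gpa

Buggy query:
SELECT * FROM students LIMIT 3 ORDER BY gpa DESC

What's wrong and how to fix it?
Bug: ORDER BY cannot follow LIMIT; LIMIT is the final clause

Fix: Swap the clauses: ORDER BY first, then LIMIT

Corrected query:
SELECT * FROM students ORDER BY gpa DESC LIMIT 3

Result:
id | name | major   | gpa  | credits
---+------+---------+------+--------
4  | Dave | Math    | 3.83 | 79     
2  | Liam | Physics | 3.74 | 53     
5  | Bob  | Math    | 2.9  | 42     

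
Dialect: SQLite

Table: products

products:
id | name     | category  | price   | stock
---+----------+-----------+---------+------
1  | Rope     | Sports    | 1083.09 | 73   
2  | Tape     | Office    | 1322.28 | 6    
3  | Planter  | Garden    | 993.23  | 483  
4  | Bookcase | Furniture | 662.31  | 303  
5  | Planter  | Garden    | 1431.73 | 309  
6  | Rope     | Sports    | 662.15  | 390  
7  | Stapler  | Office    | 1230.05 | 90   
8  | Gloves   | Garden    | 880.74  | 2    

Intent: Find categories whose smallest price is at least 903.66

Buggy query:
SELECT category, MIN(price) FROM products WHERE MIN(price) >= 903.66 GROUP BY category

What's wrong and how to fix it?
Bug: Aggregates like MIN are computed per group after WHERE runs

Fix: Use HAVING for the per-group MIN condition

Corrected query:
SELECT category, MIN(price) FROM products GROUP BY category HAVING MIN(price) >= 903.66

Result:
category | MIN(price)
---------+-----------
Office   | 1230.05   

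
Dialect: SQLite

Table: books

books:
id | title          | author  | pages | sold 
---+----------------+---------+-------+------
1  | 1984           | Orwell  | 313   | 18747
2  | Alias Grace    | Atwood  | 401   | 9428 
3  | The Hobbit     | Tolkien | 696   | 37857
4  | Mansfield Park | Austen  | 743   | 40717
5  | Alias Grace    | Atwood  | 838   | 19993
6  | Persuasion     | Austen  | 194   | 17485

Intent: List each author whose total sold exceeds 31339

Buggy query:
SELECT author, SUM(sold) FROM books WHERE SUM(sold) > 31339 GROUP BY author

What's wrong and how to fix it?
Bug: SUM(sold) is an aggregate, but WHERE filters rows before aggregation

Fix: Move the aggregate condition to a HAVING clause

Corrected query:
SELECT author, SUM(sold) FROM books GROUP BY author HAVING SUM(sold) > 31339

Result:
author  | SUM(sold)
--------+----------
Austen  | 58202    
Tolkien | 37857    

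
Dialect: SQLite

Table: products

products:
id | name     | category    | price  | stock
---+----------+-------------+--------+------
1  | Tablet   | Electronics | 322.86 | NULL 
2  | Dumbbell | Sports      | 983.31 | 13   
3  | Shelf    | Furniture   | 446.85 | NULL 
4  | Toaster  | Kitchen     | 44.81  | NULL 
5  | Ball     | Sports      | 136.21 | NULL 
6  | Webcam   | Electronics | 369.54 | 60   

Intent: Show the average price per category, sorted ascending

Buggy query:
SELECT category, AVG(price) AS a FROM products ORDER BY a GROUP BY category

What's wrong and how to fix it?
Bug: ORDER BY appears before GROUP BY; SQL clause order requires GROUP BY first

Fix: Move ORDER BY to the end, after GROUP BY

Corrected query:
SELECT category, AVG(price) AS a FROM products GROUP BY category ORDER BY a

Result:
category    | a     
------------+-------
Kitchen     | 44.81 
Electronics | 346.2 
Furniture   | 446.85
Sports      | 559.76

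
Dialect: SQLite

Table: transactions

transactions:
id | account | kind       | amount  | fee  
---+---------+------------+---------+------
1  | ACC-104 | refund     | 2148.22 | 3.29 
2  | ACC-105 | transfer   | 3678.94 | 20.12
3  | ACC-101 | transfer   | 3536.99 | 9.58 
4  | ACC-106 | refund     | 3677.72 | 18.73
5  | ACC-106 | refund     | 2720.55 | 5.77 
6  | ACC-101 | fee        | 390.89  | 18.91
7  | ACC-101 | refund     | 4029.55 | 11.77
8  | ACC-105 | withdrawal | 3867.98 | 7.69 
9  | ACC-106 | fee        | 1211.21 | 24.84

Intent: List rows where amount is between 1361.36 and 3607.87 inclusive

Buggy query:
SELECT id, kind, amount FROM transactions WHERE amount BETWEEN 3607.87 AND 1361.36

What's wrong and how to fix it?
Bug: The bounds are reversed; BETWEEN a AND b requires a <= b to match anything

Fix: Swap the bounds so the smaller value comes first

Corrected query:
SELECT id, kind, amount FROM transactions WHERE amount BETWEEN 1361.36 AND 3607.87

Result:
id | kind     | amount 
---+----------+--------
1  | refund   | 2148.22
3  | transfer | 3536.99
5  | refund   | 2720.55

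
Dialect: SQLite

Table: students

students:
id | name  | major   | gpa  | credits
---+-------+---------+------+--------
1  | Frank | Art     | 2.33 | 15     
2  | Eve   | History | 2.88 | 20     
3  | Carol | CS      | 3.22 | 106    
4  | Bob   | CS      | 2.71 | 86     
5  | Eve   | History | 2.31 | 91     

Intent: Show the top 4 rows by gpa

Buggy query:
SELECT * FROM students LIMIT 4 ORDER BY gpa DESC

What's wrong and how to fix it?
Bug: ORDER BY cannot follow LIMIT; LIMIT is the final clause

Fix: Swap the clauses: ORDER BY first, then LIMIT

Corrected query:
SELECT * FROM students ORDER BY gpa DESC LIMIT 4

Result:
id | name  | major   | gpa  | credits
---+-------+---------+------+--------
3  | Carol | CS      | 3.22 | 106    
2  | Eve   | History | 2.88 | 20     
4  | Bob   | CS      | 2.71 | 86     
1  | Frank | Art     | 2.33 | 15     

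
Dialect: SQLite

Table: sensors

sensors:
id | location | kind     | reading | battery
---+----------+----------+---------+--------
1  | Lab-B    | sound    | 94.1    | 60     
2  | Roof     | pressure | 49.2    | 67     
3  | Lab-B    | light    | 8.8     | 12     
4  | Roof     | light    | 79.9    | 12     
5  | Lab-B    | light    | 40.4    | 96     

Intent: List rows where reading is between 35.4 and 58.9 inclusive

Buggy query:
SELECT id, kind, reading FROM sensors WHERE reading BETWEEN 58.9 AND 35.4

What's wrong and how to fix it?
Bug: BETWEEN expects the lower bound first; with 58.9 AND 35.4 the range is empty

Fix: Write BETWEEN 35.4 AND 58.9

Corrected query:
SELECT id, kind, reading FROM sensors WHERE reading BETWEEN 35.4 AND 58.9

Result:
id | kind     | reading
---+----------+--------
2  | pressure | 49.2   
5  | light    | 40.4   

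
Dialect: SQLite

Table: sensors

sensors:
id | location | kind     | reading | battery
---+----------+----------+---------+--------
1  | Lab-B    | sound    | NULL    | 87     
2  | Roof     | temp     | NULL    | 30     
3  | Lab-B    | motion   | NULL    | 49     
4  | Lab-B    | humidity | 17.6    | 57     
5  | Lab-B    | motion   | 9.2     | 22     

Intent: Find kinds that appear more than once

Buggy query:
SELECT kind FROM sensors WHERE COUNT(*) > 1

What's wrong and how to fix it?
Bug: COUNT(*) is an aggregate and cannot be used in WHERE

Fix: Group first, then use HAVING for the count condition

Corrected query:
SELECT kind FROM sensors GROUP BY kind HAVING COUNT(*) > 1

Result:
kind  
------
motion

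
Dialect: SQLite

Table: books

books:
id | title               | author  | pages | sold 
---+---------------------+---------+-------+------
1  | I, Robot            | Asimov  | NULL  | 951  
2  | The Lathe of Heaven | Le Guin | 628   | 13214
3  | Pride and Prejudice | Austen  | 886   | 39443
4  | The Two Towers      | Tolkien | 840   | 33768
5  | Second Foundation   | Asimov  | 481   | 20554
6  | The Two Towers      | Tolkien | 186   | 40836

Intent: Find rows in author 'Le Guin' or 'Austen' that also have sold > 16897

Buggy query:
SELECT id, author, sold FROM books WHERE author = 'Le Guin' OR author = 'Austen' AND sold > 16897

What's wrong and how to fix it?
Bug: AND binds tighter than OR, so this parses as author = 'Le Guin' OR (author = 'Austen' AND sold > 16897)

Fix: Group the OR with parentheses (or use IN), then AND the threshold

Corrected query:
SELECT id, author, sold FROM books WHERE (author = 'Le Guin' OR author = 'Austen') AND sold > 16897

Result:
id | author | sold 
---+--------+------
3  | Austen | 39443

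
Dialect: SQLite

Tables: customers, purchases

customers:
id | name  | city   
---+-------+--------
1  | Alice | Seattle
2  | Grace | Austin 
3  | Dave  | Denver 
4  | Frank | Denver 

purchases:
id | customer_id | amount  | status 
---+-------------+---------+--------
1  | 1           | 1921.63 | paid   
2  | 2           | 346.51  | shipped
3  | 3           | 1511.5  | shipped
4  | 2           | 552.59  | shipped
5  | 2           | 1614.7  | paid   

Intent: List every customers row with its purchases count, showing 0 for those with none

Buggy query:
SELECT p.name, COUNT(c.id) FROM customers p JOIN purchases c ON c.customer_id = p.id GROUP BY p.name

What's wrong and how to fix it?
Bug: INNER JOIN drops customers rows that have no matching purchases rows

Fix: Use LEFT JOIN so parents without children still appear (COUNT(c.id) gives 0)

Corrected query:
SELECT p.name, COUNT(c.id) FROM customers p LEFT JOIN purchases c ON c.customer_id = p.id GROUP BY p.name

Result:
name  | COUNT(c.id)
------+------------
Alice | 1          
Dave  | 1          
Frank | 0          
Grace | 3          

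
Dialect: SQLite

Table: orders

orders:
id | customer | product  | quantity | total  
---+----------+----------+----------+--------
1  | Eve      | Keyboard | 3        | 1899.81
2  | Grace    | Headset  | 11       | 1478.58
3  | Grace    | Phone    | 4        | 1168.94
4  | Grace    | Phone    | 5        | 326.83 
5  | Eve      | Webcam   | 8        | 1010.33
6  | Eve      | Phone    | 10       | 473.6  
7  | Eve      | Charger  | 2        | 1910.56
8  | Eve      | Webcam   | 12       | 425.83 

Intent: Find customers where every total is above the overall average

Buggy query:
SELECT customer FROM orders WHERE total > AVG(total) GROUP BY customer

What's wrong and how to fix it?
Bug: WHERE evaluates per row before aggregation, so AVG() is unavailable

Fix: Use a subquery for AVG and a HAVING MIN(...) filter so the condition holds for every row in the group

Corrected query:
SELECT customer FROM orders GROUP BY customer HAVING MIN(total) > (SELECT AVG(total) FROM orders)

Result:
(no rows)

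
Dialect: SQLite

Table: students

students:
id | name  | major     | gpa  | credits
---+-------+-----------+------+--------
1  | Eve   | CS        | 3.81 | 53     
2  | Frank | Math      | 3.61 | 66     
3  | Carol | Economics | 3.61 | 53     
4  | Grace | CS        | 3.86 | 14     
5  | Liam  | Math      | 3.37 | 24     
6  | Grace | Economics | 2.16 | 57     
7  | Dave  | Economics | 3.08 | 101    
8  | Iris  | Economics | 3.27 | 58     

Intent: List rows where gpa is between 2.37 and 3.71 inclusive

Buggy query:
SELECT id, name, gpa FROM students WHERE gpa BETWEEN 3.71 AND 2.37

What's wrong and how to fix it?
Bug: The bounds are reversed; BETWEEN a AND b requires a <= b to match anything

Fix: Swap the bounds so the smaller value comes first

Corrected query:
SELECT id, name, gpa FROM students WHERE gpa BETWEEN 2.37 AND 3.71

Result:
id | name  | gpa 
---+-------+-----
2  | Frank | 3.61
3  | Carol | 3.61
5  | Liam  | 3.37
7  | Dave  | 3.08
8  | Iris  | 3.27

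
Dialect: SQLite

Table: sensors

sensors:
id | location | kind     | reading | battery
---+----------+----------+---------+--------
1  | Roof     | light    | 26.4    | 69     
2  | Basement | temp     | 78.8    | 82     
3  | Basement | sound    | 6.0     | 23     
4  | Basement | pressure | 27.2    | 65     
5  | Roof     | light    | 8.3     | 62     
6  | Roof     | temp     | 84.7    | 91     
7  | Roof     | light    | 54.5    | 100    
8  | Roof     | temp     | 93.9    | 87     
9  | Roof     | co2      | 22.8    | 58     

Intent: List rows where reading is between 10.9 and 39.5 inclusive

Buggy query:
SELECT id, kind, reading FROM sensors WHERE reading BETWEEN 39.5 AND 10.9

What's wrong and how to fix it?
Bug: BETWEEN expects the lower bound first; with 39.5 AND 10.9 the range is empty

Fix: Write BETWEEN 10.9 AND 39.5

Corrected query:
SELECT id, kind, reading FROM sensors WHERE reading BETWEEN 10.9 AND 39.5

Result:
id | kind     | reading
---+----------+--------
1  | light    | 26.4   
4  | pressure | 27.2   
9  | co2      | 22.8   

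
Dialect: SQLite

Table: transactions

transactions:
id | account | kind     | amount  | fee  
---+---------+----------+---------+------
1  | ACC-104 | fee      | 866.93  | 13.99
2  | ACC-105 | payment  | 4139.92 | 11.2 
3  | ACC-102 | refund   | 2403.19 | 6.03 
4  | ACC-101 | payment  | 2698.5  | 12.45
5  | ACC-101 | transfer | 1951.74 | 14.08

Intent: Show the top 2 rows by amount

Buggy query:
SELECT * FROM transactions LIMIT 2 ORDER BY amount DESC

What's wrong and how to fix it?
Bug: ORDER BY cannot follow LIMIT; LIMIT is the final clause

Fix: Swap the clauses: ORDER BY first, then LIMIT

Corrected query:
SELECT * FROM transactions ORDER BY amount DESC LIMIT 2

Result:
id | account | kind    | amount  | fee  
---+---------+---------+---------+------
2  | ACC-105 | payment | 4139.92 | 11.2 
4  | ACC-101 | payment | 2698.5  | 12.45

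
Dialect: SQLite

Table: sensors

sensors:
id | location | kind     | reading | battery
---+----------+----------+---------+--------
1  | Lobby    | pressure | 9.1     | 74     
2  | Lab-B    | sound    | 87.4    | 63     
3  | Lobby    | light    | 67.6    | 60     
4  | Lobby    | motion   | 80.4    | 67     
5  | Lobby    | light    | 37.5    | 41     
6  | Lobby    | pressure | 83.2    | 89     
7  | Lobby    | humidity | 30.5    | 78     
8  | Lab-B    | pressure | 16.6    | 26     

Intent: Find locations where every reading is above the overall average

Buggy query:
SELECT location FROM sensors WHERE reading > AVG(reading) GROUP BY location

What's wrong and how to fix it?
Bug: AVG() is an aggregate; it can't sit directly in WHERE

Fix: Compute the overall average in a scalar subquery and compare each group's MIN against it in HAVING

Corrected query:
SELECT location FROM sensors GROUP BY location HAVING MIN(reading) > (SELECT AVG(reading) FROM sensors)

Result:
(no rows)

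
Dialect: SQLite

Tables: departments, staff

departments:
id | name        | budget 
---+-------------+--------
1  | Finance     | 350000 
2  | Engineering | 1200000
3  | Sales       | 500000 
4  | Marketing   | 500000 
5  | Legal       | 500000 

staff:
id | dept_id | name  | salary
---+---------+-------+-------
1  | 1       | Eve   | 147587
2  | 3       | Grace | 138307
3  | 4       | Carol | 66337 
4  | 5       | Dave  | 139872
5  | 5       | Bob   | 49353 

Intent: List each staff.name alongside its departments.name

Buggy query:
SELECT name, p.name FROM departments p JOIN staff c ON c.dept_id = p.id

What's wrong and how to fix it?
Bug: 'name' exists in both joined tables, so the database can't tell which one is meant

Fix: Qualify the column with its table alias (c.name)

Corrected query:
SELECT c.name, p.name FROM departments p JOIN staff c ON c.dept_id = p.id

Result:
name  | name     
------+----------
Eve   | Finance  
Grace | Sales    
Carol | Marketing
Dave  | Legal    
Bob   | Legal    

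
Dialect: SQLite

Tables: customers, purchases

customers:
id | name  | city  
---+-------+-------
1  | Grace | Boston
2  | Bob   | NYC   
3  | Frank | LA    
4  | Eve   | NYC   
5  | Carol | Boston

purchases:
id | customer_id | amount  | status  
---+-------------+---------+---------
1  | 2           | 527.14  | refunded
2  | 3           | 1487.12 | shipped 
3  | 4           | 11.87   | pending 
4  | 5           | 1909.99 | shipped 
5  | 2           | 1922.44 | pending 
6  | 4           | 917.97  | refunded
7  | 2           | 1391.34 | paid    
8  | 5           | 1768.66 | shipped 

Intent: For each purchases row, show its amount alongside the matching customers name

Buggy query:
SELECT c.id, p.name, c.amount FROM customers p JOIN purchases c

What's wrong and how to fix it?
Bug: Missing join condition: each purchases row is matched to all customers rows instead of just its own

Fix: Specify the join condition linking the foreign key to the parent id

Corrected query:
SELECT c.id, p.name, c.amount FROM customers p JOIN purchases c ON c.customer_id = p.id

Result:
id | name  | amount 
---+-------+--------
1  | Bob   | 527.14 
2  | Frank | 1487.12
3  | Eve   | 11.87  
4  | Carol | 1909.99
5  | Bob   | 1922.44
6  | Eve   | 917.97 
7  | Bob   | 1391.34
8  | Carol | 1768.66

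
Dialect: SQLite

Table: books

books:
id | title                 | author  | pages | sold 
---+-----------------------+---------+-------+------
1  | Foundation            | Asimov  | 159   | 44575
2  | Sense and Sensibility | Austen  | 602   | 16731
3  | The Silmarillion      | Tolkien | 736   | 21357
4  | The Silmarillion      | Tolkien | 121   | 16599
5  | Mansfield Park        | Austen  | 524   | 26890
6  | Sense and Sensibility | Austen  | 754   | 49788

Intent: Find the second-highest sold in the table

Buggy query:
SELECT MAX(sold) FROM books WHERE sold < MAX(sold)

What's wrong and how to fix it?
Bug: MAX(sold) on the right of the comparison is an aggregate-in-WHERE error

Fix: Put the inner MAX in a scalar subquery

Corrected query:
SELECT MAX(sold) FROM books WHERE sold < (SELECT MAX(sold) FROM books)

Result:
MAX(sold)
---------
44575    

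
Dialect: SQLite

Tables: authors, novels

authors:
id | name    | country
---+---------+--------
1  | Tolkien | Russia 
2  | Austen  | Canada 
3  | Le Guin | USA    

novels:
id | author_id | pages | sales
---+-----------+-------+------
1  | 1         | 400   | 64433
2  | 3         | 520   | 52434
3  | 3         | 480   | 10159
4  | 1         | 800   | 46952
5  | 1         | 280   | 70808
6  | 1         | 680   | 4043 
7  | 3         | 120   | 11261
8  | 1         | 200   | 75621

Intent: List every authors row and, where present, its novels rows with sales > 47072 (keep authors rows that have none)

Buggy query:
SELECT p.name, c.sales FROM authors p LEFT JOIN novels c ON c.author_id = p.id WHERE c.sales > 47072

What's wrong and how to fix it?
Bug: Filtering c.sales in WHERE discards the NULL rows produced by LEFT JOIN, turning it into an inner join

Fix: Put 'c.sales > 47072' in the JOIN's ON clause instead of WHERE

Corrected query:
SELECT p.name, c.sales FROM authors p LEFT JOIN novels c ON c.author_id = p.id AND c.sales > 47072

Result:
name    | sales
--------+------
Tolkien | 64433
Tolkien | 70808
Tolkien | 75621
Austen  | NULL 
Le Guin | 52434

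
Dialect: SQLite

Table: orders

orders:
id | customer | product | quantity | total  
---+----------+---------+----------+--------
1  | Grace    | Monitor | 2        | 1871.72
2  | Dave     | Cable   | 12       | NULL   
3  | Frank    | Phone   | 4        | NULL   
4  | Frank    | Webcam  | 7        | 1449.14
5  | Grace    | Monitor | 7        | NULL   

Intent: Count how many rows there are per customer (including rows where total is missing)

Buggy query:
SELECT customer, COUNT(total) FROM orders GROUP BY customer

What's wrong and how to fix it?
Bug: COUNT(column) counts non-NULL values only; rows with NULL total aren't counted

Fix: Replace COUNT(total) with COUNT(*)

Corrected query:
SELECT customer, COUNT(*) FROM orders GROUP BY customer

Result:
customer | COUNT(*)
---------+---------
Dave     | 1       
Frank    | 2       
Grace    | 2       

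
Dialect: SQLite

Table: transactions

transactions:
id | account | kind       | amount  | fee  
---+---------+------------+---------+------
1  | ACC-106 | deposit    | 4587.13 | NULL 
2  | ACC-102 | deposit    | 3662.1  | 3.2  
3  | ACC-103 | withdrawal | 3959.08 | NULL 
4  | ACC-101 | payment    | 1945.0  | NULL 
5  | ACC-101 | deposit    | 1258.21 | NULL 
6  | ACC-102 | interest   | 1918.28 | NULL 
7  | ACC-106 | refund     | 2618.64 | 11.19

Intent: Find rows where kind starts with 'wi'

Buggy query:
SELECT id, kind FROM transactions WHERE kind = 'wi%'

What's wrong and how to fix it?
Bug: Wildcards only work with LIKE; '=' treats '%' as a literal character

Fix: Replace '=' with LIKE so 'wi%' is treated as a pattern

Corrected query:
SELECT id, kind FROM transactions WHERE kind LIKE 'wi%'

Result:
id | kind      
---+-----------
3  | withdrawal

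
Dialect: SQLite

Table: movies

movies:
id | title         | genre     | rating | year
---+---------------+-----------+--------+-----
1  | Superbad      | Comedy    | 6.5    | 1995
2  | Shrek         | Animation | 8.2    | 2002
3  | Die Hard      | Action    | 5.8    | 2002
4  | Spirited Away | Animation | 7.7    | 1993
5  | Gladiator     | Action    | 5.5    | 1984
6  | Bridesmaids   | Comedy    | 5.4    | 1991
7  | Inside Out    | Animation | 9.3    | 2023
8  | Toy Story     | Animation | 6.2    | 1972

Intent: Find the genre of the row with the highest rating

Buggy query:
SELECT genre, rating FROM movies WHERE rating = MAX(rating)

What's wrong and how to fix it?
Bug: MAX(rating) is an aggregate and cannot be used directly in WHERE

Fix: Use a subquery: WHERE rating = (SELECT MAX(rating) FROM movies)

Corrected query:
SELECT genre, rating FROM movies WHERE rating = (SELECT MAX(rating) FROM movies)

Result:
genre     | rating
----------+-------
Animation | 9.3   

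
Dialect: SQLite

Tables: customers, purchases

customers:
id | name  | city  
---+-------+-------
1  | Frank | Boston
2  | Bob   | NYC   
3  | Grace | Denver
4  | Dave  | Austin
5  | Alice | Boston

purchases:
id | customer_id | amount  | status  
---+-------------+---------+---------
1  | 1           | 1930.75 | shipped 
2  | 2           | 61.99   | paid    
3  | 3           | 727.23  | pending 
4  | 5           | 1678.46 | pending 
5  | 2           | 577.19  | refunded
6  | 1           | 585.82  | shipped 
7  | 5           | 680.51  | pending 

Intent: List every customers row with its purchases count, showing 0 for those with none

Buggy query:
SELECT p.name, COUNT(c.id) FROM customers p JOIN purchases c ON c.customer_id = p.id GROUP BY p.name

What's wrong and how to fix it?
Bug: INNER JOIN drops customers rows that have no matching purchases rows

Fix: Switch to LEFT JOIN to retain unmatched parent rows

Corrected query:
SELECT p.name, COUNT(c.id) FROM customers p LEFT JOIN purchases c ON c.customer_id = p.id GROUP BY p.name

Result:
name  | COUNT(c.id)
------+------------
Alice | 2          
Bob   | 2          
Dave  | 0          
Frank | 2          
Grace | 1          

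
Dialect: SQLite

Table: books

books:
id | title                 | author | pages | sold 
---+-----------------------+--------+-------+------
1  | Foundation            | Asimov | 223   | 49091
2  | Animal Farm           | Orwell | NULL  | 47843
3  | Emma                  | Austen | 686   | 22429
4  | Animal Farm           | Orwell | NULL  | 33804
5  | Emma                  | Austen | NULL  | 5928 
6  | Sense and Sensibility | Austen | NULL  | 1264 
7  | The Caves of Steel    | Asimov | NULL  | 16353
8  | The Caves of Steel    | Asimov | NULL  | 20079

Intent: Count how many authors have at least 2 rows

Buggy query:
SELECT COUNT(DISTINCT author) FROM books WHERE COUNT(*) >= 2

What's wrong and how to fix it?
Bug: WHERE filters individual rows, not groups, so a group-level COUNT is invalid there

Fix: Group first with HAVING COUNT(*) >= 2, then COUNT the resulting groups

Corrected query:
SELECT COUNT(*) FROM (SELECT author FROM books GROUP BY author HAVING COUNT(*) >= 2)

Result:
COUNT(*)
--------
3       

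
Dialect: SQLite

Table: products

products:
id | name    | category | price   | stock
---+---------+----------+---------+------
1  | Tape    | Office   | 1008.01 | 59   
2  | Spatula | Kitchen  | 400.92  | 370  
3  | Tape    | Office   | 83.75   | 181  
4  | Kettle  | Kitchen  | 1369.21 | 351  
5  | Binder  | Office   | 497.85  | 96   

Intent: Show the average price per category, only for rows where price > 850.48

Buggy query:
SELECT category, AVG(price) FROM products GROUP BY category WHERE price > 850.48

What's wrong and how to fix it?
Bug: WHERE cannot follow GROUP BY

Fix: Place WHERE between FROM and GROUP BY

Corrected query:
SELECT category, AVG(price) FROM products WHERE price > 850.48 GROUP BY category

Result:
category | AVG(price)
---------+-----------
Kitchen  | 1369.21   
Office   | 1008.01   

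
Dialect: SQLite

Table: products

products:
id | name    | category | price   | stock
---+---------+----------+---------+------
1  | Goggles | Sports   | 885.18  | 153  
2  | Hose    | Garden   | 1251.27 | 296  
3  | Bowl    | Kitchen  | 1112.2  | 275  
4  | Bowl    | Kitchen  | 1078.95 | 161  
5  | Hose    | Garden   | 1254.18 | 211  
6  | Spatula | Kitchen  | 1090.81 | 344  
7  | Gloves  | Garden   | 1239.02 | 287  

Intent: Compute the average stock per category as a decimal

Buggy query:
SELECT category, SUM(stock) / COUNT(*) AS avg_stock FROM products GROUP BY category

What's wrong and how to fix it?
Bug: SUM(stock) and COUNT(*) are both integers; the division truncates the fractional part

Fix: Multiply by 1.0 (or CAST to REAL) to force floating-point division

Corrected query:
SELECT category, SUM(stock) * 1.0 / COUNT(*) AS avg_stock FROM products GROUP BY category

Result:
category | avg_stock 
---------+-----------
Garden   | 264.666667
Kitchen  | 260       
Sports   | 153       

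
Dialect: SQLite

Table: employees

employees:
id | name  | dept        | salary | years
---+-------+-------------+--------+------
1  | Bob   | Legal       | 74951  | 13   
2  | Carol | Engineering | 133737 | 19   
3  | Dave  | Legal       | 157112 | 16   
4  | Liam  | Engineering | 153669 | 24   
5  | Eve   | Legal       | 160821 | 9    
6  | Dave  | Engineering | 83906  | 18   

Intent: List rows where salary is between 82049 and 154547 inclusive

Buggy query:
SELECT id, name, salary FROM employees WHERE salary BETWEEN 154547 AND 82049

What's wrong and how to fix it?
Bug: The bounds are reversed; BETWEEN a AND b requires a <= b to match anything

Fix: Write BETWEEN 82049 AND 154547

Corrected query:
SELECT id, name, salary FROM employees WHERE salary BETWEEN 82049 AND 154547

Result:
id | name  | salary
---+-------+-------
2  | Carol | 133737
4  | Liam  | 153669
6  | Dave  | 83906 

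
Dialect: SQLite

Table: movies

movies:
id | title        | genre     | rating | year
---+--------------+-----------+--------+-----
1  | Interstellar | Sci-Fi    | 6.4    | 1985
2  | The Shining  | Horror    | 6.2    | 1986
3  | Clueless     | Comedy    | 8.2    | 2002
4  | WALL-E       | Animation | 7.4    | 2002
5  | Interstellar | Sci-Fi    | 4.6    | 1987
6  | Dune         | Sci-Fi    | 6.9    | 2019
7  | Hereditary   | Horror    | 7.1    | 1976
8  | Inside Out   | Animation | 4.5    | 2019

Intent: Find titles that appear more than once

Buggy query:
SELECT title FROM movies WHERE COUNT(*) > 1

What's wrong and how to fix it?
Bug: WHERE can't reference COUNT(*); aggregates are computed after WHERE

Fix: Group first, then use HAVING for the count condition

Corrected query:
SELECT title FROM movies GROUP BY title HAVING COUNT(*) > 1

Result:
title       
------------
Interstellar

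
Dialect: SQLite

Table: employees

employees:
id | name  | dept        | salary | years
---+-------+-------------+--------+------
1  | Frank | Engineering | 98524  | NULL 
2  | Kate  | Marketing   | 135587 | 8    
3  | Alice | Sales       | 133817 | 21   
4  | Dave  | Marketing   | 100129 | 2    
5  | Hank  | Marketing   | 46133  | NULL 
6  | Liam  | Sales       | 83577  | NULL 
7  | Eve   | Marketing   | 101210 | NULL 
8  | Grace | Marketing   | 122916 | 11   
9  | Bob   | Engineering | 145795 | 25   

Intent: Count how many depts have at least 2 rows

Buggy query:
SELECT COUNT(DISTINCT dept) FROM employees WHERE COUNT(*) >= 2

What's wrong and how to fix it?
Bug: WHERE filters individual rows, not groups, so a group-level COUNT is invalid there

Fix: Group first with HAVING COUNT(*) >= 2, then COUNT the resulting groups

Corrected query:
SELECT COUNT(*) FROM (SELECT dept FROM employees GROUP BY dept HAVING COUNT(*) >= 2)

Result:
COUNT(*)
--------
3       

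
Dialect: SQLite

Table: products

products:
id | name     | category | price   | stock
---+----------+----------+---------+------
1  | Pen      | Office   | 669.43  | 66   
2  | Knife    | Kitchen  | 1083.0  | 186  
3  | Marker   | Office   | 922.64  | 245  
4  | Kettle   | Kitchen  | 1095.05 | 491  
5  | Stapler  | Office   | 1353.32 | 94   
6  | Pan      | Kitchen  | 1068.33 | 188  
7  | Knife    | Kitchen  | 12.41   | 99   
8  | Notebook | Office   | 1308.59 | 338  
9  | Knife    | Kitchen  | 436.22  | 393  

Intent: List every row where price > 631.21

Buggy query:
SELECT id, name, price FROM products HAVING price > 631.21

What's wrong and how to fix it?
Bug: HAVING filters the output of aggregation, but this query has no GROUP BY and no aggregate functions, so SQLite rejects it (HAVING clause on a non-aggregate query); the condition here is per row

Fix: Use WHERE for row-level filtering

Corrected query:
SELECT id, name, price FROM products WHERE price > 631.21

Result:
id | name     | price  
---+----------+--------
1  | Pen      | 669.43 
2  | Knife    | 1083   
3  | Marker   | 922.64 
4  | Kettle   | 1095.05
5  | Stapler  | 1353.32
6  | Pan      | 1068.33
8  | Notebook | 1308.59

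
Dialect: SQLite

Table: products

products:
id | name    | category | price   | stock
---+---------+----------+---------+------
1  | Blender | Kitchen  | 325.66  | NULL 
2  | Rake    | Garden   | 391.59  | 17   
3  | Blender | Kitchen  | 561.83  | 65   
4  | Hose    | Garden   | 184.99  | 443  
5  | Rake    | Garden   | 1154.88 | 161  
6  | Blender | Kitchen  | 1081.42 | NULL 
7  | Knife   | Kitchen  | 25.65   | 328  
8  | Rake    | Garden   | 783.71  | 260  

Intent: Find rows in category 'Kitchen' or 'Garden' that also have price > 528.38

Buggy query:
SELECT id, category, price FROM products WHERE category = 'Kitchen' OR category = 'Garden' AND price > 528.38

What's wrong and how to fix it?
Bug: AND binds tighter than OR, so this parses as category = 'Kitchen' OR (category = 'Garden' AND price > 528.38)

Fix: Add parentheses around the OR so the AND applies to both alternatives

Corrected query:
SELECT id, category, price FROM products WHERE (category = 'Kitchen' OR category = 'Garden') AND price > 528.38

Result:
id | category | price  
---+----------+--------
3  | Kitchen  | 561.83 
5  | Garden   | 1154.88
6  | Kitchen  | 1081.42
8  | Garden   | 783.71 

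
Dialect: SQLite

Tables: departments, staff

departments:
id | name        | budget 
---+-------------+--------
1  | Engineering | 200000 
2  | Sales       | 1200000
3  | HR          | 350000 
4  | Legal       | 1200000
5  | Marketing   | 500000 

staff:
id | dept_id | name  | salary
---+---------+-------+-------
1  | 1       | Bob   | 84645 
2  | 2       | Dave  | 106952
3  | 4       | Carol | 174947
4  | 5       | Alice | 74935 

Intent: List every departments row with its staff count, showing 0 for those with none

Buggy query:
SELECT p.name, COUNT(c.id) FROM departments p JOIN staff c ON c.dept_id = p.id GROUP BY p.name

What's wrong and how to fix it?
Bug: An inner join excludes parents with zero children

Fix: Switch to LEFT JOIN to retain unmatched parent rows

Corrected query:
SELECT p.name, COUNT(c.id) FROM departments p LEFT JOIN staff c ON c.dept_id = p.id GROUP BY p.name

Result:
name        | COUNT(c.id)
------------+------------
Engineering | 1          
HR          | 0          
Legal       | 1          
Marketing   | 1          
Sales       | 1          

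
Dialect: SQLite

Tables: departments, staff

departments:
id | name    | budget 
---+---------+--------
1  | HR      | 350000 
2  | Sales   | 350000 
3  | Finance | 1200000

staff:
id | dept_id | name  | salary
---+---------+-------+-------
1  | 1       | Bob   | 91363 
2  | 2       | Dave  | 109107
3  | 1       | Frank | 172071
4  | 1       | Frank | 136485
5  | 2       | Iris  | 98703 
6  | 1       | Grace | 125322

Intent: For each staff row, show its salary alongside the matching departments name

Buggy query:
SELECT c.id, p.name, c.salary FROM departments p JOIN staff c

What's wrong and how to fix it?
Bug: JOIN with no ON clause produces a cartesian product; every staff row pairs with every departments row

Fix: Add ON c.dept_id = p.id to the JOIN

Corrected query:
SELECT c.id, p.name, c.salary FROM departments p JOIN staff c ON c.dept_id = p.id

Result:
id | name  | salary
---+-------+-------
1  | HR    | 91363 
2  | Sales | 109107
3  | HR    | 172071
4  | HR    | 136485
5  | Sales | 98703 
6  | HR    | 125322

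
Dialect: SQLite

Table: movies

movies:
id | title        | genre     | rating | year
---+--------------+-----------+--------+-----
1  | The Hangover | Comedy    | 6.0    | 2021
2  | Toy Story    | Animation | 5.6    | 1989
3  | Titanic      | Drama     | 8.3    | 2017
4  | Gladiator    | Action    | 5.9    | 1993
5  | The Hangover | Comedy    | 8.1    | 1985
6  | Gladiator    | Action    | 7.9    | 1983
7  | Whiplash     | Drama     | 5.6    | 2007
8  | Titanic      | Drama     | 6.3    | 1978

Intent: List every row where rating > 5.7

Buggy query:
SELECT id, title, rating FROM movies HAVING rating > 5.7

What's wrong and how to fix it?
Bug: HAVING filters the output of aggregation, but this query has no GROUP BY and no aggregate functions, so SQLite rejects it (HAVING clause on a non-aggregate query); the condition here is per row

Fix: Replace HAVING with WHERE since the condition applies to individual rows

Corrected query:
SELECT id, title, rating FROM movies WHERE rating > 5.7

Result:
id | title        | rating
---+--------------+-------
1  | The Hangover | 6     
3  | Titanic      | 8.3   
4  | Gladiator    | 5.9   
5  | The Hangover | 8.1   
6  | Gladiator    | 7.9   
8  | Titanic      | 6.3   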